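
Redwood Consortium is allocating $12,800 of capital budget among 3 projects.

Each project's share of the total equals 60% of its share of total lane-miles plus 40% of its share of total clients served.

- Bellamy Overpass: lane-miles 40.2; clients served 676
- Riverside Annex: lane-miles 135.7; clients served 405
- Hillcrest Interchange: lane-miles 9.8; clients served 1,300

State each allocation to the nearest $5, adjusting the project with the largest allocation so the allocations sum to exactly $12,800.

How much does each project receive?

Lane-miles total 185.7; clients served total 2,381.
Composite weights (60% lane-miles + 40% clients served): Bellamy Overpass 0.2435; Riverside Annex 0.5065; Hillcrest Interchange 0.2501.
Pro-rata amounts: Bellamy Overpass 3,116.19; Riverside Annex 6,483.04; Hillcrest Interchange 3,200.76.
Rounded to nearest $5: Bellamy Overpass $3,115; Riverside Annex $6,485; Hillcrest Interchange $3,200. Sum = $12,800.
No rounding difference to absorb.

Bellamy Overpass: $3,115 | Riverside Annex: $6,485 | Hillcrest Interchange: $3,200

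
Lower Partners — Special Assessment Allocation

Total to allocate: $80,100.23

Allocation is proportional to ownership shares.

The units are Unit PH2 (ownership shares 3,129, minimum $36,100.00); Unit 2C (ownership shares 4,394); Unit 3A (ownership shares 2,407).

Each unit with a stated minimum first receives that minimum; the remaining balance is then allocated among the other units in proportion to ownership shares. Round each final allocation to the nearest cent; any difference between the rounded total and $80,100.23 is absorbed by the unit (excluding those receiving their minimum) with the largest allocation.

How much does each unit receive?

Fund the minimums — Unit PH2 $36,100.00. Residual $44,000.23.
Residual split over remaining ownership shares 6,801: Unit 2C 28,427.7328 → $28,427.73; Unit 3A 15,572.4972 → $15,572.50.

Unit PH2: $36,100.00; Unit 2C: $28,427.73; Unit 3A: $15,572.50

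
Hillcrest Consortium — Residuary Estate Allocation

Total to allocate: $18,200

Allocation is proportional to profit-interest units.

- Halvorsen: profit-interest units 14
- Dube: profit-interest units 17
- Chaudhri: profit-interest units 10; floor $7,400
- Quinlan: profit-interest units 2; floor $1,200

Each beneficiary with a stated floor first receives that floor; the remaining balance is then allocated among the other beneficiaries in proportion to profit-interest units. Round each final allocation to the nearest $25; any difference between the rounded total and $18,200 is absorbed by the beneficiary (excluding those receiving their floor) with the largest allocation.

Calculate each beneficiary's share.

Halvorsen: $4,325 · Dube: $5,275 · Chaudhri: $7,400 · Quinlan: $1,200

Fund the minimums — Chaudhri $7,400; Quinlan $1,200. Remaining pool $9,600.
Remaining pool split over remaining profit-interest units 31: Halvorsen 4,335.48 → $4,325; Dube 5,264.52 → $5,275.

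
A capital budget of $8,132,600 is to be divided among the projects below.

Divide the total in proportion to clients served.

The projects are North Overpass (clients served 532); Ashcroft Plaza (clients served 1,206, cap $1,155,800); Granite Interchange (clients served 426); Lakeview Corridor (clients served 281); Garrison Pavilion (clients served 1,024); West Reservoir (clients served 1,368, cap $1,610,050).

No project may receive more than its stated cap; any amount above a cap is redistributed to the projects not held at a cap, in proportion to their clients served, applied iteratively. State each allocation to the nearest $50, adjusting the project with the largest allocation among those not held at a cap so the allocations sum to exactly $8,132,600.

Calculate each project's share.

Total clients served = 4,837.
Proportional shares (ignoring caps): North Overpass 894,468.31; Ashcroft Plaza 2,027,685.67; Granite Interchange 716,247.18; Lakeview Corridor 472,454.12; Garrison Pavilion 1,721,683.36; West Reservoir 2,300,061.36.
Capped: Ashcroft Plaza ($1,155,800), West Reservoir ($1,610,050); balance $5,366,750 reallocated over remaining clients served 2,263.
Shares after redistribution: North Overpass 1,261,648.70 → $1,261,650; Granite Interchange 1,010,267.57 → $1,010,250; Lakeview Corridor 666,397.15 → $666,400; Garrison Pavilion 2,428,436.59 → $2,428,450.

North Overpass: $1,261,650 · Ashcroft Plaza: $1,155,800 · Granite Interchange: $1,010,250 · Lakeview Corridor: $666,400 · Garrison Pavilion: $2,428,450 · West Reservoir: $1,610,050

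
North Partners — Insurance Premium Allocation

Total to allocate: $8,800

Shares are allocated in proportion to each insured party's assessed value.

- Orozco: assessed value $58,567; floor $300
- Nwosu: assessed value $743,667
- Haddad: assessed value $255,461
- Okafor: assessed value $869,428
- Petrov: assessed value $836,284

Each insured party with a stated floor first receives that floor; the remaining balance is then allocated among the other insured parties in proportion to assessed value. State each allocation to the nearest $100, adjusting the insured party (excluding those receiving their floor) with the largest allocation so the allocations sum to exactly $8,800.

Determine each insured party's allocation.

Orozco: $300 · Nwosu: $2,300 · Haddad: $800 · Okafor: $2,800 · Petrov: $2,600

Guaranteed amounts: Orozco $300. Balance $8,500.
Balance split over remaining assessed value 2,704,840: Nwosu 2,336.98 → $2,300; Haddad 802.79 → $800; Okafor 2,732.19 → $2,700; Petrov 2,628.03 → $2,600.
Rounding difference +$100 applied to Okafor → $2,800.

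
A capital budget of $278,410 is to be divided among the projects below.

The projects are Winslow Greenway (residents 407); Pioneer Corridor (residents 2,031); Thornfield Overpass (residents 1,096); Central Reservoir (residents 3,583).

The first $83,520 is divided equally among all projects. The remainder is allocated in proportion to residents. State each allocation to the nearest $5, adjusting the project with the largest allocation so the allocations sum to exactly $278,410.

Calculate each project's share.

Equal tier: $83,520 ÷ 4 = $20,880 apiece.
Remainder $194,890 by residents (total 7,117): Winslow Greenway 11,145.18 → $11,145; Pioneer Corridor 55,616.35 → $55,615; Thornfield Overpass 30,012.57 → $30,015; Central Reservoir 98,115.90 → $98,115.
Totals: Winslow Greenway $20,880 + $11,145 = $32,025; Pioneer Corridor $20,880 + $55,615 = $76,495; Thornfield Overpass $20,880 + $30,015 = $50,895; Central Reservoir $20,880 + $98,115 = $118,995.

Winslow Greenway: $32,025 · Pioneer Corridor: $76,495 · Thornfield Overpass: $50,895 · Central Reservoir: $118,995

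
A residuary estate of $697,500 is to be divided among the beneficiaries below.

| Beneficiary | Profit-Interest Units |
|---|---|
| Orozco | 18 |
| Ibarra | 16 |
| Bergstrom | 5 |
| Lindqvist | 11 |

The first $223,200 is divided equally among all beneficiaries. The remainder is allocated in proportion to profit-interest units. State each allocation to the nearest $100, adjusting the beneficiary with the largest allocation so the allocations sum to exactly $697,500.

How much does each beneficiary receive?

Orozco: $226,600 | Ibarra: $207,600 | Bergstrom: $103,200 | Lindqvist: $160,100

$223,200 shared equally gives $55,800 per beneficiary.
Remainder $474,300 by profit-interest units (total 50): Orozco 170,748.00 → $170,700; Ibarra 151,776.00 → $151,800; Bergstrom 47,430.00 → $47,400; Lindqvist 104,346.00 → $104,300.
Rounding difference +$100 on remainder applied to Orozco.
Totals: Orozco $55,800 + $170,800 = $226,600; Ibarra $55,800 + $151,800 = $207,600; Bergstrom $55,800 + $47,400 = $103,200; Lindqvist $55,800 + $104,300 = $160,100.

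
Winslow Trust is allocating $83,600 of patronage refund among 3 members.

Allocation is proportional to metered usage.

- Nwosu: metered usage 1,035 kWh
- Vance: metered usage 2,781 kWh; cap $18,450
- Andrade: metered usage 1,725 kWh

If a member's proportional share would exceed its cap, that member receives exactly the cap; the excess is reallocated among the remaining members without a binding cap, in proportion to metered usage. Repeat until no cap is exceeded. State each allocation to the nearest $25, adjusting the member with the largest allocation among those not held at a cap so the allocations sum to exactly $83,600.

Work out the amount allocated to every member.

Nwosu: $24,425 | Vance: $18,450 | Andrade: $40,725

Sum of metered usage: 5,541.
Proportional shares (ignoring caps): Nwosu 15,615.59; Vance 41,958.42; Andrade 26,025.99.
Held at cap: Vance ($18,450); remaining pool $65,150 reallocated over remaining metered usage 2,760.
Redistributed shares: Nwosu 24,431.25 → $24,425; Andrade 40,718.75 → $40,725.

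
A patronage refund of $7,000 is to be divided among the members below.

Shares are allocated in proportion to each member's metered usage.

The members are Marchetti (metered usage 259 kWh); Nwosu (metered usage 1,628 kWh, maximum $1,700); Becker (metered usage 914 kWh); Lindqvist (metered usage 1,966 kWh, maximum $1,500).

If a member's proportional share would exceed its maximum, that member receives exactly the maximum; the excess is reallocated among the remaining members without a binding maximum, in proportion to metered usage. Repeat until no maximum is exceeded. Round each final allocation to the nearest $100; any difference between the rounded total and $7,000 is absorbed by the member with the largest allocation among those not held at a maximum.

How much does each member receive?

Marchetti: $800 | Nwosu: $1,700 | Becker: $3,000 | Lindqvist: $1,500

Total metered usage = 4,767.
Pro-rata shares before constraints: Marchetti 380.32; Nwosu 2,390.60; Becker 1,342.14; Lindqvist 2,886.93.
Cap binds for Nwosu ($1,700), Lindqvist ($1,500); remaining pool $3,800 reallocated over remaining metered usage 1,173.
Shares after redistribution: Marchetti 839.05 → $800; Becker 2,960.95 → $3,000.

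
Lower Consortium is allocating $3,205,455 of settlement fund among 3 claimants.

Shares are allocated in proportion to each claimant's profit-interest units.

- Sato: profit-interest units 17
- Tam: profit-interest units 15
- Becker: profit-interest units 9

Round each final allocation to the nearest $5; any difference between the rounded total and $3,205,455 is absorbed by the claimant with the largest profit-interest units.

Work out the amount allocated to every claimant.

Sato: $1,329,095 · Tam: $1,172,725 · Becker: $703,635

Profit-interest units total: 41.
Raw shares: Sato 17/41 × $3,205,455 = 1,329,091.10; Tam 15/41 × $3,205,455 = 1,172,727.44; Becker 9/41 × $3,205,455 = 703,636.46.
Rounded to nearest $5: Sato $1,329,090; Tam $1,172,725; Becker $703,635. Sum = $3,205,450.
Difference $3,205,455 − $3,205,450 = +$5 applied to largest profit-interest units (Sato): Sato becomes $1,329,095.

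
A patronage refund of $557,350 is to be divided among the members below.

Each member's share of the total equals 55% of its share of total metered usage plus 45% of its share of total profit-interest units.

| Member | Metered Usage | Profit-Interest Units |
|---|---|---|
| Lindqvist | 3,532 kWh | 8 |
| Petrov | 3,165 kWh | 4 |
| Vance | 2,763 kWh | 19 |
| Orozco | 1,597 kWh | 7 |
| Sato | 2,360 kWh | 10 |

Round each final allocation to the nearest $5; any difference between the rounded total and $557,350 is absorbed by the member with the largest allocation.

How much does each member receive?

Totals — metered usage 13,417, profit-interest units 48.
Composite weights (55% metered usage + 45% profit-interest units): Lindqvist 0.2198; Petrov 0.1672; Vance 0.2914; Orozco 0.1311; Sato 0.1905.
Raw shares: Lindqvist 122,497.99; Petrov 93,212.39; Vance 162,405.12; Orozco 73,063.26; Sato 106,171.24.
At nearest $5: Lindqvist $122,500; Petrov $93,210; Vance $162,405; Orozco $73,065; Sato $106,170. Sum = $557,350.
Sum already equals the total — no adjustment.

Lindqvist: $122,500 · Petrov: $93,210 · Vance: $162,405 · Orozco: $73,065 · Sato: $106,170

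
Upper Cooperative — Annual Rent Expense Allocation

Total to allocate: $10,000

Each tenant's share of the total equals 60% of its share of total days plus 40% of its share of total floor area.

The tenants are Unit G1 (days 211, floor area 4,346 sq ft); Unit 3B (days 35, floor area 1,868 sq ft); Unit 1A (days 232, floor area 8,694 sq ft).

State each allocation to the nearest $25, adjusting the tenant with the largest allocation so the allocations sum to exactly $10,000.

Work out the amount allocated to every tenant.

Unit G1: $3,825 | Unit 3B: $950 | Unit 1A: $5,225

Totals — days 478, floor area 14,908.
Composite weights (60% days + 40% floor area): Unit G1 0.3815; Unit 3B 0.0941; Unit 1A 0.5245.
Raw shares: Unit G1 3,814.62; Unit 3B 940.54; Unit 1A 5,244.84.
At nearest $25: Unit G1 $3,825; Unit 3B $950; Unit 1A $5,250. Sum = $10,025.
Difference $10,000 − $10,025 = −$25 applied to largest allocation (Unit 1A): Unit 1A becomes $5,225.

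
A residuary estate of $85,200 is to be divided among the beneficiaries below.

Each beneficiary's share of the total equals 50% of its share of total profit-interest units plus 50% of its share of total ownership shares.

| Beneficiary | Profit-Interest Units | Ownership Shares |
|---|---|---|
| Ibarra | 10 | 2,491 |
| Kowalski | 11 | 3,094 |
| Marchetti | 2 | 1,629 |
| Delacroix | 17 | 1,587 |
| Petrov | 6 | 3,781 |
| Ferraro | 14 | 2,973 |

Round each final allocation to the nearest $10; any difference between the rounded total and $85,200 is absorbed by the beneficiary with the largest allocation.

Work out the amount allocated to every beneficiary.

Profit-interest units total 60; ownership shares total 15,555.
Combined weights (50% profit-interest units + 50% ownership shares): Ibarra 0.1634; Kowalski 0.1911; Marchetti 0.0690; Delacroix 0.1927; Petrov 0.1715; Ferraro 0.2122.
Unrounded shares: Ibarra 13,922.03; Kowalski 16,283.44; Marchetti 5,881.29; Delacroix 16,416.27; Petrov 14,614.91; Ferraro 18,082.06.
After rounding ($10): Ibarra $13,920; Kowalski $16,280; Marchetti $5,880; Delacroix $16,420; Petrov $14,610; Ferraro $18,080. Sum = $85,190.
Difference $85,200 − $85,190 = +$10 applied to largest allocation (Ferraro): Ferraro becomes $18,090.

Ibarra: $13,920 | Kowalski: $16,280 | Marchetti: $5,880 | Delacroix: $16,420 | Petrov: $14,610 | Ferraro: $18,090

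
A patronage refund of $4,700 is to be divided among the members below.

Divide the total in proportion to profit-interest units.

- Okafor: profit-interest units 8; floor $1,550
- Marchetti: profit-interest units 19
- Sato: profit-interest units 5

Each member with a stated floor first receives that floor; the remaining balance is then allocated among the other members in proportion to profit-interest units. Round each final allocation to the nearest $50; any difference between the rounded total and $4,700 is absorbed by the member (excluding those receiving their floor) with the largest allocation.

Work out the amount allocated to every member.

Guaranteed amounts: Okafor $1,550. Remaining pool $3,150.
Remaining pool split over remaining profit-interest units 24: Marchetti 2,493.75 → $2,500; Sato 656.25 → $650.

Okafor: $1,550; Marchetti: $2,500; Sato: $650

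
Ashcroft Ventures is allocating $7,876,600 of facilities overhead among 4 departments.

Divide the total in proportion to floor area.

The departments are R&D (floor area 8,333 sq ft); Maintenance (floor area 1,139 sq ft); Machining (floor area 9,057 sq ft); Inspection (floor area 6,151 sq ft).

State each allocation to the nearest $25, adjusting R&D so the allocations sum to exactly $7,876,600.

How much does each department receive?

R&D: $2,659,500 · Maintenance: $363,500 · Machining: $2,890,525 · Inspection: $1,963,075

Sum of floor area: 24,680.
Pro-rata amounts: R&D 8,333/24,680 × $7,876,600 = 2,659,469.52; Maintenance 1,139/24,680 × $7,876,600 = 363,510.83; Machining 9,057/24,680 × $7,876,600 = 2,890,533.48; Inspection 6,151/24,680 × $7,876,600 = 1,963,086.17.
At nearest $25: R&D $2,659,475; Maintenance $363,500; Machining $2,890,525; Inspection $1,963,075. Sum = $7,876,575.
Difference $7,876,600 − $7,876,575 = +$25 applied to R&D: R&D becomes $2,659,500.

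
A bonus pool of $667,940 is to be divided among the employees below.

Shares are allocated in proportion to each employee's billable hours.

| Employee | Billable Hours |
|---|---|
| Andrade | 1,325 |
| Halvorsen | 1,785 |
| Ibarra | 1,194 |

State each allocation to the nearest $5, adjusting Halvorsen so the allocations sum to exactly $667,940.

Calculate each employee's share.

Total billable hours = 4,304.
Proportional shares: Andrade 1,325/4,304 × $667,940 = 205,627.44; Halvorsen 1,785/4,304 × $667,940 = 277,015.08; Ibarra 1,194/4,304 × $667,940 = 185,297.48.
After rounding ($5): Andrade $205,625; Halvorsen $277,015; Ibarra $185,295. Sum = $667,935.
Difference $667,940 − $667,935 = +$5 applied to Halvorsen: Halvorsen becomes $277,020.

Andrade: $205,625; Halvorsen: $277,020; Ibarra: $185,295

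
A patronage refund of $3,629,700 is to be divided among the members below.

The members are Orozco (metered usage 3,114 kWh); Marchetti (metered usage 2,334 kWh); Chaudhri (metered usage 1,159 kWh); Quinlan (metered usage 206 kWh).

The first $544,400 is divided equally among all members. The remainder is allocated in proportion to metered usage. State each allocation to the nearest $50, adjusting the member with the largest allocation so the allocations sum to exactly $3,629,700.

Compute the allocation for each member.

Equal tier: $544,400 ÷ 4 = $136,100 apiece.
Remainder $3,085,300 by metered usage (total 6,813): Orozco 1,410,189.96 → $1,410,200; Marchetti 1,056,963.19 → $1,056,950; Chaudhri 524,858.76 → $524,850; Quinlan 93,288.10 → $93,300.
Totals: Orozco $136,100 + $1,410,200 = $1,546,300; Marchetti $136,100 + $1,056,950 = $1,193,050; Chaudhri $136,100 + $524,850 = $660,950; Quinlan $136,100 + $93,300 = $229,400.

Orozco: $1,546,300; Marchetti: $1,193,050; Chaudhri: $660,950; Quinlan: $229,400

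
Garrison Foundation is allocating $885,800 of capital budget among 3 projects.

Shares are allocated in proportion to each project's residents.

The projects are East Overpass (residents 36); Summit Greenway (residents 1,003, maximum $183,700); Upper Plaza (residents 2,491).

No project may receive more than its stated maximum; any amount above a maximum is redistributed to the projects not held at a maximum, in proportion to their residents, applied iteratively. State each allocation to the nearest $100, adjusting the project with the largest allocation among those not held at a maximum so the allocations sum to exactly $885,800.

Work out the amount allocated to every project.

Combined residents = 3,530.
Unconstrained shares: East Overpass 9,033.65; Summit Greenway 251,687.65; Upper Plaza 625,078.70.
Capped: Summit Greenway ($183,700); balance $702,100 reallocated over remaining residents 2,527.
Remaining shares: East Overpass 10,002.22 → $10,000; Upper Plaza 692,097.78 → $692,100.

East Overpass: $10,000 · Summit Greenway: $183,700 · Upper Plaza: $692,100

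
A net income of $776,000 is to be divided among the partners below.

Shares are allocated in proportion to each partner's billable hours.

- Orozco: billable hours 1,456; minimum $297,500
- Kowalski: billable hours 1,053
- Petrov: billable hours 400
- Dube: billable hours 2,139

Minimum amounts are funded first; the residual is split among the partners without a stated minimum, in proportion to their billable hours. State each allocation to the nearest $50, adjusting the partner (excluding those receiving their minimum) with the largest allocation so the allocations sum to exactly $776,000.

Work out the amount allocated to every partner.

Orozco: $297,500 · Kowalski: $140,250 · Petrov: $53,300 · Dube: $284,950

Guaranteed amounts: Orozco $297,500. Balance $478,500.
Balance split over remaining billable hours 3,592: Kowalski 140,272.97 → $140,250; Petrov 53,285.08 → $53,300; Dube 284,941.95 → $284,950.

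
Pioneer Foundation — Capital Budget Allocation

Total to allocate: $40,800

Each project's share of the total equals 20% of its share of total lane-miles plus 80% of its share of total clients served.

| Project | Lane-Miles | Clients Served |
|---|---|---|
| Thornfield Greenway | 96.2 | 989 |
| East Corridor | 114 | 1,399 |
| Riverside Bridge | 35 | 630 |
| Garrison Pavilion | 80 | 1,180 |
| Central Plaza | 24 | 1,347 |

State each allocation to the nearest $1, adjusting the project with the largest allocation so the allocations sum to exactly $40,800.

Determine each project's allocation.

Thornfield Greenway: $8,070 | East Corridor: $10,899 | Riverside Bridge: $4,526 | Garrison Pavilion: $8,815 | Central Plaza: $8,490

Totals — lane-miles 349.2, clients served 5,545.
Blended shares (20% lane-miles + 80% clients served): Thornfield Greenway 0.1978; East Corridor 0.2671; Riverside Bridge 0.1109; Garrison Pavilion 0.2161; Central Plaza 0.2081.
Pro-rata amounts: Thornfield Greenway 8,069.61; East Corridor 10,898.97; Riverside Bridge 4,526.29; Garrison Pavilion 8,815.35; Central Plaza 8,489.78.
At nearest $1: Thornfield Greenway $8,070; East Corridor $10,899; Riverside Bridge $4,526; Garrison Pavilion $8,815; Central Plaza $8,490. Sum = $40,800.
Sum already equals the total — no adjustment.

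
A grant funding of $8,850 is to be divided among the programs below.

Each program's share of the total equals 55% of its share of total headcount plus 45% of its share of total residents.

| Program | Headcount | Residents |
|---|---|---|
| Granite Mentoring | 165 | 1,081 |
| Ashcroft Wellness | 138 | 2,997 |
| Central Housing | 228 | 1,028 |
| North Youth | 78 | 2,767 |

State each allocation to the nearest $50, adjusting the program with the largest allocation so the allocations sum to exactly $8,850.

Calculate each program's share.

Granite Mentoring: $1,850 · Ashcroft Wellness: $2,650 · Central Housing: $2,350 · North Youth: $2,000

Totals — headcount 609, residents 7,873.
Composite weights (55% headcount + 45% residents): Granite Mentoring 0.2108; Ashcroft Wellness 0.2959; Central Housing 0.2647; North Youth 0.2286.
Proportional shares: Granite Mentoring 1,865.60; Ashcroft Wellness 2,618.99; Central Housing 2,342.32; North Youth 2,023.09.
Rounded to nearest $50: Granite Mentoring $1,850; Ashcroft Wellness $2,600; Central Housing $2,350; North Youth $2,000. Sum = $8,800.
Difference $8,850 − $8,800 = +$50 applied to largest allocation (Ashcroft Wellness): Ashcroft Wellness becomes $2,650.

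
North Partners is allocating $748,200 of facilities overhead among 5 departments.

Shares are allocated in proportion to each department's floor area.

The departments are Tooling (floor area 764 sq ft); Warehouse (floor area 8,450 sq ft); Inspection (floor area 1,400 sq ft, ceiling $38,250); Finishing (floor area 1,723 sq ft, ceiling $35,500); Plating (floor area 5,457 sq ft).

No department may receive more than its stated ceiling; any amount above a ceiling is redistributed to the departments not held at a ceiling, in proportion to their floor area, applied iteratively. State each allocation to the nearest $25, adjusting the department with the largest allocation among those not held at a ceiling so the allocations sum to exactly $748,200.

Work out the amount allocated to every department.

Total floor area = 17,794.
Unconstrained shares: Tooling 32,124.58; Warehouse 355,304.60; Inspection 58,867.03; Finishing 72,448.50; Plating 229,455.29.
Capped: Inspection ($38,250), Finishing ($35,500); remaining pool $674,450 reallocated over remaining floor area 14,671.
Shares after redistribution: Tooling 35,122.34 → $35,125; Warehouse 388,460.40 → $388,450; Plating 250,867.27 → $250,875.

Tooling: $35,125 · Warehouse: $388,450 · Inspection: $38,250 · Finishing: $35,500 · Plating: $250,875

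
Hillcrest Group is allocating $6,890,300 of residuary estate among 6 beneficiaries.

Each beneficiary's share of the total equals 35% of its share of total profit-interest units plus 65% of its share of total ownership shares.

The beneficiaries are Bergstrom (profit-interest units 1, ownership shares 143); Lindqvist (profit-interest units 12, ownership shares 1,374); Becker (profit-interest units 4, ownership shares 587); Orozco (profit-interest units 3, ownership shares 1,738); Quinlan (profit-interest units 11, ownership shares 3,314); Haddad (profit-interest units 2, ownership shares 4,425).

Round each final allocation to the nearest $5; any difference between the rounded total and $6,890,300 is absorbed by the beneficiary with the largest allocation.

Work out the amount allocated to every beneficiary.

Bergstrom: $128,380; Lindqvist: $1,408,310; Becker: $519,325; Orozco: $891,370; Quinlan: $2,085,485; Haddad: $1,857,430

Totals — profit-interest units 33, ownership shares 11,581.
Combined weights (35% profit-interest units + 65% ownership shares): Bergstrom 0.0186; Lindqvist 0.2044; Becker 0.0754; Orozco 0.1294; Quinlan 0.3027; Haddad 0.2696.
Unrounded shares: Bergstrom 128,381.02; Lindqvist 1,408,311.31; Becker 519,324.99; Orozco 891,369.79; Quinlan 2,085,484.36; Haddad 1,857,428.53.
At nearest $5: Bergstrom $128,380; Lindqvist $1,408,310; Becker $519,325; Orozco $891,370; Quinlan $2,085,485; Haddad $1,857,430. Sum = $6,890,300.
Rounded total matches; no reconciliation needed.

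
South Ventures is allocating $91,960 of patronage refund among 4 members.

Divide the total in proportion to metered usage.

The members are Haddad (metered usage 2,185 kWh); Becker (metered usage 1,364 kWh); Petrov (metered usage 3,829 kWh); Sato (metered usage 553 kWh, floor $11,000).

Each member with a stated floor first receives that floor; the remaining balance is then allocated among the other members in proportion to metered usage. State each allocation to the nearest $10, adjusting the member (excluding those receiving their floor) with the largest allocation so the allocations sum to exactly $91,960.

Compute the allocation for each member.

Guaranteed amounts: Sato $11,000. Remaining pool $80,960.
Remaining pool split over remaining metered usage 7,378: Haddad 23,976.36 → $23,980; Becker 14,967.39 → $14,970; Petrov 42,016.24 → $42,020.
Rounding difference −$10 applied to Petrov → $42,010.

Haddad: $23,980; Becker: $14,970; Petrov: $42,010; Sato: $11,000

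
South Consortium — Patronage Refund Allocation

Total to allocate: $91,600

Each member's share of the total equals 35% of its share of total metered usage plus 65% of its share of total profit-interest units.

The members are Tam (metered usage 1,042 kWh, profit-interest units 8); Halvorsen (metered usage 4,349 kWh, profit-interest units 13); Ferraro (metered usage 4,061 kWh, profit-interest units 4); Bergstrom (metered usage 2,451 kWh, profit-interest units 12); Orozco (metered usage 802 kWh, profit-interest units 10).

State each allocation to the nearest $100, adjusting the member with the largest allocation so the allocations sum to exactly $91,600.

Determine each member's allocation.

Totals — metered usage 12,705, profit-interest units 47.
Composite weights (35% metered usage + 65% profit-interest units): Tam 0.1393; Halvorsen 0.2996; Ferraro 0.1672; Bergstrom 0.2335; Orozco 0.1604.
Unrounded shares: Tam 12,763.87; Halvorsen 27,442.85; Ferraro 15,314.83; Bergstrom 21,386.59; Orozco 14,691.86.
At nearest $100: Tam $12,800; Halvorsen $27,400; Ferraro $15,300; Bergstrom $21,400; Orozco $14,700. Sum = $91,600.
Rounded total matches; no reconciliation needed.

Tam: $12,800; Halvorsen: $27,400; Ferraro: $15,300; Bergstrom: $21,400; Orozco: $14,700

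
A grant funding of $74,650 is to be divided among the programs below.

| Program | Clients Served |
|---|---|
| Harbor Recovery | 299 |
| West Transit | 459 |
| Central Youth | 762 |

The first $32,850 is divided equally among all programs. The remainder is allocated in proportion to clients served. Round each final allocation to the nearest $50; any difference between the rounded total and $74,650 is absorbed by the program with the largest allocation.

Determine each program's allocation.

Equal tier: $32,850 ÷ 3 = $10,950 apiece.
Remainder $41,800 by clients served (total 1,520): Harbor Recovery 8,222.50 → $8,200; West Transit 12,622.50 → $12,600; Central Youth 20,955.00 → $20,950.
Rounding difference +$50 on remainder applied to Central Youth.
Totals: Harbor Recovery $10,950 + $8,200 = $19,150; West Transit $10,950 + $12,600 = $23,550; Central Youth $10,950 + $21,000 = $31,950.

Harbor Recovery: $19,150 | West Transit: $23,550 | Central Youth: $31,950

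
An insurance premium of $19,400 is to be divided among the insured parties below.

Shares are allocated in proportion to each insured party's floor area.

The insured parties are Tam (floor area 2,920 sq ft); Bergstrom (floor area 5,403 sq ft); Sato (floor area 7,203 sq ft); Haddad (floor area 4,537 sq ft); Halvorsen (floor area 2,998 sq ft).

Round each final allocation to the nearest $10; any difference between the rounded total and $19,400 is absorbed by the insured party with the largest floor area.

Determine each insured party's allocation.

Tam: $2,460 · Bergstrom: $4,550 · Sato: $6,050 · Haddad: $3,820 · Halvorsen: $2,520

Total floor area = 23,061.
Raw shares: Tam 2,920/23,061 × $19,400 = 2,456.44; Bergstrom 5,403/23,061 × $19,400 = 4,545.26; Sato 7,203/23,061 × $19,400 = 6,059.50; Haddad 4,537/23,061 × $19,400 = 3,816.74; Halvorsen 2,998/23,061 × $19,400 = 2,522.06.
Rounded to nearest $10: Tam $2,460; Bergstrom $4,550; Sato $6,060; Haddad $3,820; Halvorsen $2,520. Sum = $19,410.
Difference $19,400 − $19,410 = −$10 applied to largest floor area (Sato): Sato becomes $6,050.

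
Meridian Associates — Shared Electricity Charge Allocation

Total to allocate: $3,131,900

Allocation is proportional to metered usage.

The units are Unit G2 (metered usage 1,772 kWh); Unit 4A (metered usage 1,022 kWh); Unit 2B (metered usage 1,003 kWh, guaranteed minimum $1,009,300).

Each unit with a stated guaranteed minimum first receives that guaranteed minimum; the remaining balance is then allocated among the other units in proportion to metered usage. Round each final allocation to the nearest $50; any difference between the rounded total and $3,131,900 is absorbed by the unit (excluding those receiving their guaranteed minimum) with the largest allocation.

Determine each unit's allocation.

Unit G2: $1,346,200 · Unit 4A: $776,400 · Unit 2B: $1,009,300

Fund the minimums — Unit 2B $1,009,300. Remaining pool $2,122,600.
Remaining pool split over remaining metered usage 2,794: Unit G2 1,346,187.26 → $1,346,200; Unit 4A 776,412.74 → $776,400.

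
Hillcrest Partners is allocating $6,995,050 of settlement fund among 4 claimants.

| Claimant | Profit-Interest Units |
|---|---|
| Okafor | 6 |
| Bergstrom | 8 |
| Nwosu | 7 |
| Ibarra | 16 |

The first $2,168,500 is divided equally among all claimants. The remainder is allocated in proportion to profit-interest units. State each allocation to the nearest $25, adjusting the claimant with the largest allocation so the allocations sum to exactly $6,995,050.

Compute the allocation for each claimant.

Okafor: $1,324,800 | Bergstrom: $1,585,700 | Nwosu: $1,455,250 | Ibarra: $2,629,300

Equal tier: $2,168,500 ÷ 4 = $542,125 apiece.
Remainder $4,826,550 by profit-interest units (total 37): Okafor 782,683.78 → $782,675; Bergstrom 1,043,578.38 → $1,043,575; Nwosu 913,131.08 → $913,125; Ibarra 2,087,156.76 → $2,087,150.
Rounding difference +$25 on remainder applied to Ibarra.
Totals: Okafor $542,125 + $782,675 = $1,324,800; Bergstrom $542,125 + $1,043,575 = $1,585,700; Nwosu $542,125 + $913,125 = $1,455,250; Ibarra $542,125 + $2,087,175 = $2,629,300.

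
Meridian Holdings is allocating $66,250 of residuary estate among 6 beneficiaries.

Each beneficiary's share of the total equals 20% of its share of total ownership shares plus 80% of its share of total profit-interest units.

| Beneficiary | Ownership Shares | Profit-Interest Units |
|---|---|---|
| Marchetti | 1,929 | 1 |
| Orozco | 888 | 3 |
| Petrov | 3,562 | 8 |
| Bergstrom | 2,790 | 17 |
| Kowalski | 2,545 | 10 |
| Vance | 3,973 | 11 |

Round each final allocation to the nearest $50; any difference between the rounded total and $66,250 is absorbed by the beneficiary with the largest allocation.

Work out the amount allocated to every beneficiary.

Marchetti: $2,700 · Orozco: $3,950 · Petrov: $11,500 · Bergstrom: $20,350 · Kowalski: $12,750 · Vance: $15,000

Ownership shares total 15,687; profit-interest units total 50.
Composite weights (20% ownership shares + 80% profit-interest units): Marchetti 0.0406; Orozco 0.0593; Petrov 0.1734; Bergstrom 0.3076; Kowalski 0.1924; Vance 0.2267.
Raw shares: Marchetti 2,689.33; Orozco 3,930.05; Petrov 11,488.64; Bergstrom 20,376.57; Kowalski 12,749.63; Vance 15,015.79.
At nearest $50: Marchetti $2,700; Orozco $3,950; Petrov $11,500; Bergstrom $20,400; Kowalski $12,750; Vance $15,000. Sum = $66,300.
Difference $66,250 − $66,300 = −$50 applied to largest allocation (Bergstrom): Bergstrom becomes $20,350.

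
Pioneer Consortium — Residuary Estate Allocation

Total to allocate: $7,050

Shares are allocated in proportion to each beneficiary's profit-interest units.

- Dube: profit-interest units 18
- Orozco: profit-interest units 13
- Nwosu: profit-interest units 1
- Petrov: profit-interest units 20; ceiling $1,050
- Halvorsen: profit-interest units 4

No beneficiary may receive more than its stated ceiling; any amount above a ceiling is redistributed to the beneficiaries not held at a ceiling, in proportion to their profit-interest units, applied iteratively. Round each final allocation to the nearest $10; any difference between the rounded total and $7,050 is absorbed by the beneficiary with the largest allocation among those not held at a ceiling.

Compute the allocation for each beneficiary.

Sum of profit-interest units: 56.
Pro-rata shares before constraints: Dube 2,266.07; Orozco 1,636.61; Nwosu 125.89; Petrov 2,517.86; Halvorsen 503.57.
Capped: Petrov ($1,050); residual $6,000 reallocated over remaining profit-interest units 36.
Shares after redistribution: Dube 3,000.00 → $3,000; Orozco 2,166.67 → $2,170; Nwosu 166.67 → $170; Halvorsen 666.67 → $670.
Rounding difference −$10 applied to Dube → $2,990.

Dube: $2,990; Orozco: $2,170; Nwosu: $170; Petrov: $1,050; Halvorsen: $670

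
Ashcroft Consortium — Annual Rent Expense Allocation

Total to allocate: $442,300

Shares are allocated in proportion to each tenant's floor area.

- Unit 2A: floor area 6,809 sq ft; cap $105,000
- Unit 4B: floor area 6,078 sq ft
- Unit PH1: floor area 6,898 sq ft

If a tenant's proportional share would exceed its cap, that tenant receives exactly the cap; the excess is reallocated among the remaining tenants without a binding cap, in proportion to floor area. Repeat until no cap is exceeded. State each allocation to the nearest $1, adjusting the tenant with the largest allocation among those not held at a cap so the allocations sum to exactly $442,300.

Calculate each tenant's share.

Combined floor area = 19,785.
Proportional shares (ignoring caps): Unit 2A 152,217.37; Unit 4B 135,875.63; Unit PH1 154,207.00.
Held at cap: Unit 2A ($105,000); balance $337,300 reallocated over remaining floor area 12,976.
Shares after redistribution: Unit 4B 157,992.40 → $157,992; Unit PH1 179,307.60 → $179,308.

Unit 2A: $105,000 · Unit 4B: $157,992 · Unit PH1: $179,308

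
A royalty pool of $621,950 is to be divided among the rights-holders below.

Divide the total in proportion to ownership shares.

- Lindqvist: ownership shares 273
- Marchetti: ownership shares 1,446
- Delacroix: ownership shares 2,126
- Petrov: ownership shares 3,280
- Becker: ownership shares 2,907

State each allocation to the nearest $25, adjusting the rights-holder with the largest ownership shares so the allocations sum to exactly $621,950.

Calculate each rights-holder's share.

Ownership shares total: 273 + 1,446 + 2,126 + 3,280 + 2,907 = 10,032.
Unrounded shares: Lindqvist 16,925.07; Marchetti 89,647.10; Delacroix 131,804.79; Petrov 203,348.88; Becker 180,224.15.
At nearest $25: Lindqvist $16,925; Marchetti $89,650; Delacroix $131,800; Petrov $203,350; Becker $180,225. Sum = $621,950.
Rounded total matches; no reconciliation needed.

Lindqvist: $16,925 · Marchetti: $89,650 · Delacroix: $131,800 · Petrov: $203,350 · Becker: $180,225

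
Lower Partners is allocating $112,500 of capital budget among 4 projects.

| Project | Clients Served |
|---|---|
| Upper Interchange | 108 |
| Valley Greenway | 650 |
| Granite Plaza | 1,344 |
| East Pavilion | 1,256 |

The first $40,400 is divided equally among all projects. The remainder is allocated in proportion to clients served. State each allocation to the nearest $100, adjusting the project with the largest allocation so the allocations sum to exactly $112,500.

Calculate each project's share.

First tranche $40,400 split equally: $10,100 each.
Remainder $72,100 by clients served (total 3,358): Upper Interchange 2,318.88 → $2,300; Valley Greenway 13,956.22 → $14,000; Granite Plaza 28,857.18 → $28,900; East Pavilion 26,967.72 → $27,000.
Rounding difference −$100 on remainder applied to Granite Plaza.
Totals: Upper Interchange $10,100 + $2,300 = $12,400; Valley Greenway $10,100 + $14,000 = $24,100; Granite Plaza $10,100 + $28,800 = $38,900; East Pavilion $10,100 + $27,000 = $37,100.

Upper Interchange: $12,400; Valley Greenway: $24,100; Granite Plaza: $38,900; East Pavilion: $37,100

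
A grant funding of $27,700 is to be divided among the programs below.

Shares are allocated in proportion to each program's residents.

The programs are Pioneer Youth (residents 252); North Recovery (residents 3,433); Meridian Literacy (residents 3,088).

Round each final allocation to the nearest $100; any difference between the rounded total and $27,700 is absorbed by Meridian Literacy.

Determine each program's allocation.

Combined residents = 6,773.
Raw shares: Pioneer Youth 252/6,773 × $27,700 = 1,030.62; North Recovery 3,433/6,773 × $27,700 = 14,040.17; Meridian Literacy 3,088/6,773 × $27,700 = 12,629.20.
After rounding ($100): Pioneer Youth $1,000; North Recovery $14,000; Meridian Literacy $12,600. Sum = $27,600.
Difference $27,700 − $27,600 = +$100 applied to Meridian Literacy: Meridian Literacy becomes $12,700.

Pioneer Youth: $1,000; North Recovery: $14,000; Meridian Literacy: $12,700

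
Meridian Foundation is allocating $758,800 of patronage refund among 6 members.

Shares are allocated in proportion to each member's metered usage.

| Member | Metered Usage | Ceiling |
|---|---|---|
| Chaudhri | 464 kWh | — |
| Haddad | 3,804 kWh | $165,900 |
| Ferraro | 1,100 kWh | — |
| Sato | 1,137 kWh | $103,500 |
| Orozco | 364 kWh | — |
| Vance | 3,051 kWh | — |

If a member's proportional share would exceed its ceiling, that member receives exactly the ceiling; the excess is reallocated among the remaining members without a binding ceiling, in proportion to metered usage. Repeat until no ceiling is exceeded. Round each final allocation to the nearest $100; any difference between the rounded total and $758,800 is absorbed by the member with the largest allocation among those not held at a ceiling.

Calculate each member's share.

Chaudhri: $45,600; Haddad: $165,900; Ferraro: $108,100; Sato: $103,500; Orozco: $35,800; Vance: $299,900

Total metered usage = 9,920.
Pro-rata shares before constraints: Chaudhri 35,492.26; Haddad 290,975.32; Ferraro 84,141.13; Sato 86,971.33; Orozco 27,843.06; Vance 233,376.90.
Cap binds for Haddad ($165,900); residual $592,900 reallocated over remaining metered usage 6,116.
Cap binds for Sato ($103,500); residual $489,400 reallocated over remaining metered usage 4,979.
Remaining shares: Chaudhri 45,607.87 → $45,600; Ferraro 108,122.11 → $108,100; Orozco 35,778.59 → $35,800; Vance 299,891.42 → $299,900.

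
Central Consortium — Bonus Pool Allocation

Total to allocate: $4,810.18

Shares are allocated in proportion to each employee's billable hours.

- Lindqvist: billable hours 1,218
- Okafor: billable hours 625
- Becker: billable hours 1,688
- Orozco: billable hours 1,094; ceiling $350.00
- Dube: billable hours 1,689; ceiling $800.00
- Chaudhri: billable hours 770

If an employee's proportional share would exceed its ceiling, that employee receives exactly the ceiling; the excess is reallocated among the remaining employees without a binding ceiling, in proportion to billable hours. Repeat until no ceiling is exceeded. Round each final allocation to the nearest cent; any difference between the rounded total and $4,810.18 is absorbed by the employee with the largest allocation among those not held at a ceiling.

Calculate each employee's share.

Combined billable hours = 7,084.
Proportional shares (ignoring caps): Lindqvist 827.0468; Okafor 424.3877; Becker 1,146.1863; Orozco 742.8482; Dube 1,146.8653; Chaudhri 522.8457.
Cap binds for Orozco ($350.00), Dube ($800.00); balance $3,660.18 reallocated over remaining billable hours 4,301.
Shares after redistribution: Lindqvist 1,036.5262 → $1,036.53; Okafor 531.8792 → $531.88; Becker 1,436.4994 → $1,436.50; Chaudhri 655.2752 → $655.28.
Rounding difference −$0.01 applied to Becker → $1,436.49.

Lindqvist: $1,036.53 · Okafor: $531.88 · Becker: $1,436.49 · Orozco: $350.00 · Dube: $800.00 · Chaudhri: $655.28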